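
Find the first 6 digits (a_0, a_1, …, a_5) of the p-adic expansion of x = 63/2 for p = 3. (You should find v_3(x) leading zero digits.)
(a_0, …, a_5) = (0, 0, 2, 2, 1, 1)

v_3(63/2) = 2, so a_0 = ... = a_1 = 0. Factor out: x = 3^2 · u with u = 7/2 a unit in ℤ_3. Expand u iteratively via a_{v+i} = u_i mod 3, u_{i+1} = (u_i − a_{v+i})/3:
  u_0 = 7/2;  a_2 = 2;  u_1 = (u_0 − 2)/3 = 1/2
  u_1 = 1/2;  a_3 = 2;  u_2 = (u_1 − 2)/3 = -1/2
  u_2 = -1/2;  a_4 = 1;  u_3 = (u_2 − 1)/3 = -1/2
  u_3 = -1/2;  a_5 = 1;  u_4 = (u_3 − 1)/3 = -1/2
Digits: (0, 0, 2, 2, 1, 1).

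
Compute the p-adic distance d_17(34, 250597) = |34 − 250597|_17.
d_17(34, 250597) = 1/83521

Step 1 — x − y = 34 − 250597 = -250563. Step 2 — v_17(-250563) = 4 (factor: -250563 = −(17^4 · 3); the sign does not affect v_p). Step 3 — |x − y|_17 = 17^{-4} = 1/83521.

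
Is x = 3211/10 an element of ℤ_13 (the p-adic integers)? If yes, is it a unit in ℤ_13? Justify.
x ∈ ℤ_13 but not a unit; v_13(x) = 2 > 0

ℤ_13 = {x ∈ ℚ_13 : v_13(x) ≥ 0} and ℤ_13^× = {x ∈ ℤ_13 : v_13(x) = 0}. Here v_13(3211/10) = v_13(num) − v_13(den) = 2; compare against these criteria.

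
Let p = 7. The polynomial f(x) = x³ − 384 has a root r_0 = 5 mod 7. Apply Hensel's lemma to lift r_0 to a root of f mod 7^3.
r_2 = 145 (mod 343)

Hensel: r_{i+1} = r_i − f(r_i)/f′(r_i) mod 7^{i+2}, where f′(x) = 3x². Iterate:
  r_0 = 5 (mod 7)
  r_1 = 47 (mod 49)
  r_2 = 145 (mod 343)
Final: r = 145 with f(r) ≡ 0 mod 7^3.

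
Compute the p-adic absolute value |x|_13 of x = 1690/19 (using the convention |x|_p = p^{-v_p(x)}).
|1690/19|_13 = 1/169

Step 1 — compute v_13(x) by factoring powers of 13 out of the numerator and denominator: v_13(1690/19) = 2. Step 2 — apply |x|_p = p^{-v_p(x)} = 13^{-2} = 1/169.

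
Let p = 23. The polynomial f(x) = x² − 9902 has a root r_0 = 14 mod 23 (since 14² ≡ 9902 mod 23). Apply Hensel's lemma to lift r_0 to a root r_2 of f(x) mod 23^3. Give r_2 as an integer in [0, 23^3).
r_2 = 11054 (mod 12167)

Hensel's recurrence: r_{i+1} = r_i − f(r_i)·(f′(r_i))^{-1} mod 23^{i+2}, with f′(x) = 2x. Iterate:
  r_0 = 14 (mod 23)
  r_1 = 474 (mod 529)
  r_2 = 11054 (mod 12167)
Final: r_2 = 11054, and one checks f(r_2) ≡ 0 mod 23^3.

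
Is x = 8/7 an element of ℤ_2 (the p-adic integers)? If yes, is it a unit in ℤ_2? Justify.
x ∈ ℤ_2 but not a unit; v_2(x) = 3 > 0

ℤ_2 = {x ∈ ℚ_2 : v_2(x) ≥ 0} and ℤ_2^× = {x ∈ ℤ_2 : v_2(x) = 0}. Here v_2(8/7) = v_2(num) − v_2(den) = 3; compare against these criteria.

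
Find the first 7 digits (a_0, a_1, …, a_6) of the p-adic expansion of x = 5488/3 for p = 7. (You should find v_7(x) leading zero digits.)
(a_0, …, a_6) = (0, 0, 0, 3, 5, 4, 4)

v_7(5488/3) = 3, so a_0 = ... = a_2 = 0. Factor out: x = 7^3 · u with u = 16/3 a unit in ℤ_7. Expand u iteratively via a_{v+i} = u_i mod 7, u_{i+1} = (u_i − a_{v+i})/7:
  u_0 = 16/3;  a_3 = 3;  u_1 = (u_0 − 3)/7 = 1/3
  u_1 = 1/3;  a_4 = 5;  u_2 = (u_1 − 5)/7 = -2/3
  u_2 = -2/3;  a_5 = 4;  u_3 = (u_2 − 4)/7 = -2/3
  u_3 = -2/3;  a_6 = 4;  u_4 = (u_3 − 4)/7 = -2/3
Digits: (0, 0, 0, 3, 5, 4, 4).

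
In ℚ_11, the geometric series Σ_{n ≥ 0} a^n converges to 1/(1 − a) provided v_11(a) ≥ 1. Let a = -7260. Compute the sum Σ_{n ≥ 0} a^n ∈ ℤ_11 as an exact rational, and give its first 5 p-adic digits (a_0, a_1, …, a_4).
Σ a^n = 1/(1 − a) = 1/7261;  first 5 digits = (1, 0, 6, 5, 2)

v_11(a) = 2 ≥ 1, so the series converges in ℤ_11 to 1/(1 − a) = 1/(1 − (-7260)) = 1/7261. Expand this rational in ℤ_11: compute digits iteratively via d_i = x_i mod 11, x_{i+1} = (x_i − d_i)/11. The first 5 digits are (1, 0, 6, 5, 2).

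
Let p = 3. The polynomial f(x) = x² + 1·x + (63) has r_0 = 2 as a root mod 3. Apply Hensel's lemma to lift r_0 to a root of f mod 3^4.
r_3 = 62 (mod 81)

Hensel: r_{i+1} = r_i − f(r_i)·(f′(r_i))^{-1} mod 3^{i+2}, f′(x) = 2x + 1. Iterate:
  r_0 = 2 (mod 3)
  r_1 = 8 (mod 9)
  r_2 = 8 (mod 27)
  r_3 = 62 (mod 81)
Final: r = 62 satisfies f(r) ≡ 0 mod 3^4.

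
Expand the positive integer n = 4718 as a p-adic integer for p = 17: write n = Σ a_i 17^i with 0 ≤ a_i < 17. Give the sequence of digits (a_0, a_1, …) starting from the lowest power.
(a_0, a_1, …) = (9, 5, 16)

Repeated division by 17 gives the digits low-to-high: 4718 = 9 + 5·17^1 + 16·17^2. Digit sequence: (9, 5, 16).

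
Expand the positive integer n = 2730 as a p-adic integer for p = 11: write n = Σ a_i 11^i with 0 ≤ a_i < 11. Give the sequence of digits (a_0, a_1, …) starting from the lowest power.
(a_0, a_1, …) = (2, 6, 0, 2)

Repeated division by 11 gives the digits low-to-high: 2730 = 2 + 6·11^1 + 2·11^3. Digit sequence: (2, 6, 0, 2).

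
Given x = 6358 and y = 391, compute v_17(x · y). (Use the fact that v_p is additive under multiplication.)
v_17(2485978) = 3

v_p(x) = 2 (factor: 6358 = 17^2 · 22); v_p(y) = 1 (factor: 391 = 17^1 · 23). Additivity: v_p(xy) = v_p(x) + v_p(y) = 2 + 1 = 3. (Direct check: xy = 2485978 = 17^3 · (506).)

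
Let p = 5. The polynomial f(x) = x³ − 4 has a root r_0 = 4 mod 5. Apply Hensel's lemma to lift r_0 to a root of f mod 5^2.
r_1 = 9 (mod 25)

Hensel: r_{i+1} = r_i − f(r_i)/f′(r_i) mod 5^{i+2}, where f′(x) = 3x². Iterate:
  r_0 = 4 (mod 5)
  r_1 = 9 (mod 25)
Final: r = 9 with f(r) ≡ 0 mod 5^2.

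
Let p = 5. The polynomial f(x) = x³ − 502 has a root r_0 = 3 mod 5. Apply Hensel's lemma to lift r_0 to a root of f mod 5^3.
r_2 = 53 (mod 125)

Hensel: r_{i+1} = r_i − f(r_i)/f′(r_i) mod 5^{i+2}, where f′(x) = 3x². Iterate:
  r_0 = 3 (mod 5)
  r_1 = 3 (mod 25)
  r_2 = 53 (mod 125)
Final: r = 53 with f(r) ≡ 0 mod 5^3.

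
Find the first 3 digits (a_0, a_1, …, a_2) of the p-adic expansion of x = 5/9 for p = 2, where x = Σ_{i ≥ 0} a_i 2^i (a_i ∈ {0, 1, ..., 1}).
(a_0, …, a_2) = (1, 0, 1)

v_2(5/9) = 0 (numerator and denominator both coprime to 2), so x ∈ ℤ_2^×. Compute digits iteratively via a_i = x_i mod 2, x_{i+1} = (x_i − a_i)/2, with x_0 = x:
  x_0 = 5/9;  a_0 = 1;  x_1 = (x_0 − 1)/2 = -2/9
  x_1 = -2/9;  a_1 = 0;  x_2 = (x_1 − 0)/2 = -1/9
  x_2 = -1/9;  a_2 = 1;  x_3 = (x_2 − 1)/2 = -5/9
Digits: (1, 0, 1).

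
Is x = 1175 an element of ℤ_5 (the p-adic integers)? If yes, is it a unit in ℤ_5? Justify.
x ∈ ℤ_5 but not a unit; v_5(x) = 2 > 0

ℤ_5 = {x ∈ ℚ_5 : v_5(x) ≥ 0} and ℤ_5^× = {x ∈ ℤ_5 : v_5(x) = 0}. Here v_5(1175) = v_5(num) − v_5(den) = 2; compare against these criteria.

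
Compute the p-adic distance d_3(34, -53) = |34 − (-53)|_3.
d_3(34, -53) = 1/3

Step 1 — x − y = 34 − (-53) = 87. Step 2 — v_3(87) = 1 (factor: 87 = (3^1 · 29); the sign does not affect v_p). Step 3 — |x − y|_3 = 3^{-1} = 1/3.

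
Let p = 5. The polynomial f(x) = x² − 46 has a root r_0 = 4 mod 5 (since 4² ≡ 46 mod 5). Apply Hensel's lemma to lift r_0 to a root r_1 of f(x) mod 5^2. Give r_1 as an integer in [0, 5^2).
r_1 = 14 (mod 25)

Hensel's recurrence: r_{i+1} = r_i − f(r_i)·(f′(r_i))^{-1} mod 5^{i+2}, with f′(x) = 2x. Iterate:
  r_0 = 4 (mod 5)
  r_1 = 14 (mod 25)
Final: r_1 = 14, and one checks f(r_1) ≡ 0 mod 5^2.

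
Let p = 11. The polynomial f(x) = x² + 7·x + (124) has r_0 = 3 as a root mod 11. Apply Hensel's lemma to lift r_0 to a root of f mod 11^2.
r_1 = 47 (mod 121)

Hensel: r_{i+1} = r_i − f(r_i)·(f′(r_i))^{-1} mod 11^{i+2}, f′(x) = 2x + 7. Iterate:
  r_0 = 3 (mod 11)
  r_1 = 47 (mod 121)
Final: r = 47 satisfies f(r) ≡ 0 mod 11^2.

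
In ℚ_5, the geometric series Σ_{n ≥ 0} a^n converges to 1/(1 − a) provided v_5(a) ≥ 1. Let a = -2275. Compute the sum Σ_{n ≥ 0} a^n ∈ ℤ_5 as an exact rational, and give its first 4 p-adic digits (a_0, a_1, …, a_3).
Σ a^n = 1/(1 − a) = 1/2276;  first 4 digits = (1, 0, 4, 1)

v_5(a) = 2 ≥ 1, so the series converges in ℤ_5 to 1/(1 − a) = 1/(1 − (-2275)) = 1/2276. Expand this rational in ℤ_5: compute digits iteratively via d_i = x_i mod 5, x_{i+1} = (x_i − d_i)/5. The first 4 digits are (1, 0, 4, 1).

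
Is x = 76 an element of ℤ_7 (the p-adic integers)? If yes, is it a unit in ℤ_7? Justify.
x ∈ ℤ_7^× (unit); v_7(x) = 0

ℤ_7 = {x ∈ ℚ_7 : v_7(x) ≥ 0} and ℤ_7^× = {x ∈ ℤ_7 : v_7(x) = 0}. Here v_7(76) = v_7(num) − v_7(den) = 0; compare against these criteria.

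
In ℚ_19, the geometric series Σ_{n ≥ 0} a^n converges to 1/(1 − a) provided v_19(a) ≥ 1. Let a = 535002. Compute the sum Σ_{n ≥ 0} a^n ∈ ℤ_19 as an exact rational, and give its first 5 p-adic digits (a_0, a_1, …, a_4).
Σ a^n = 1/(1 − a) = -1/535001;  first 5 digits = (1, 0, 0, 2, 4)

v_19(a) = 3 ≥ 1, so the series converges in ℤ_19 to 1/(1 − a) = 1/(1 − 535002) = -1/535001. Expand this rational in ℤ_19: compute digits iteratively via d_i = x_i mod 19, x_{i+1} = (x_i − d_i)/19. The first 5 digits are (1, 0, 0, 2, 4).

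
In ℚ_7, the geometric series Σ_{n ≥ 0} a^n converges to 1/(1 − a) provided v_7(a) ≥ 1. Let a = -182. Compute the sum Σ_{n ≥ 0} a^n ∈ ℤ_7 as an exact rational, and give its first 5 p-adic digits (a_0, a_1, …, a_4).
Σ a^n = 1/(1 − a) = 1/183;  first 5 digits = (1, 2, 0, 6, 3)

v_7(a) = 1 ≥ 1, so the series converges in ℤ_7 to 1/(1 − a) = 1/(1 − (-182)) = 1/183. Expand this rational in ℤ_7: compute digits iteratively via d_i = x_i mod 7, x_{i+1} = (x_i − d_i)/7. The first 5 digits are (1, 2, 0, 6, 3).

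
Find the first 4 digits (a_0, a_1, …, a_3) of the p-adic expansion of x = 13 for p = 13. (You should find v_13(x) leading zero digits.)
(a_0, …, a_3) = (0, 1, 0, 0)

v_13(13) = 1, so a_0 = ... = a_0 = 0. Factor out: x = 13^1 · u with u = 1 a unit in ℤ_13. Expand u iteratively via a_{v+i} = u_i mod 13, u_{i+1} = (u_i − a_{v+i})/13:
  u_0 = 1;  a_1 = 1;  u_1 = (u_0 − 1)/13 = 0
  u_1 = 0;  a_2 = 0;  u_2 = (u_1 − 0)/13 = 0
  u_2 = 0;  a_3 = 0;  u_3 = (u_2 − 0)/13 = 0
Digits: (0, 1, 0, 0).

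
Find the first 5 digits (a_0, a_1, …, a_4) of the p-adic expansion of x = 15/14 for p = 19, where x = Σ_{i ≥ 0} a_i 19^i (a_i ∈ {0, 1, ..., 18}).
(a_0, …, a_4) = (16, 6, 1, 4, 12)

v_19(15/14) = 0 (numerator and denominator both coprime to 19), so x ∈ ℤ_19^×. Compute digits iteratively via a_i = x_i mod 19, x_{i+1} = (x_i − a_i)/19, with x_0 = x:
  x_0 = 15/14;  a_0 = 16;  x_1 = (x_0 − 16)/19 = -11/14
  x_1 = -11/14;  a_1 = 6;  x_2 = (x_1 − 6)/19 = -5/14
  x_2 = -5/14;  a_2 = 1;  x_3 = (x_2 − 1)/19 = -1/14
  x_3 = -1/14;  a_3 = 4;  x_4 = (x_3 − 4)/19 = -3/14
  x_4 = -3/14;  a_4 = 12;  x_5 = (x_4 − 12)/19 = -9/14
Digits: (16, 6, 1, 4, 12).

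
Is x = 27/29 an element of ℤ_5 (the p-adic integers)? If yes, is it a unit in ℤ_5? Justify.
x ∈ ℤ_5^× (unit); v_5(x) = 0

ℤ_5 = {x ∈ ℚ_5 : v_5(x) ≥ 0} and ℤ_5^× = {x ∈ ℤ_5 : v_5(x) = 0}. Here v_5(27/29) = v_5(num) − v_5(den) = 0; compare against these criteria.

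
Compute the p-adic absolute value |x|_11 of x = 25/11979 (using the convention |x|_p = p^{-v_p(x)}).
|25/11979|_11 = 1331

Step 1 — compute v_11(x) by factoring powers of 11 out of the numerator and denominator: v_11(25/11979) = -3. Step 2 — apply |x|_p = p^{-v_p(x)} = 11^{3} = 1331.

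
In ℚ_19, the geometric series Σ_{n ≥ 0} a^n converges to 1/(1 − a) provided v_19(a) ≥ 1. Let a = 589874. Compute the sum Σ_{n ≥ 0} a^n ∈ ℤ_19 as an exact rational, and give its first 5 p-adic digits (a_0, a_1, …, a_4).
Σ a^n = 1/(1 − a) = -1/589873;  first 5 digits = (1, 0, 0, 10, 4)

v_19(a) = 3 ≥ 1, so the series converges in ℤ_19 to 1/(1 − a) = 1/(1 − 589874) = -1/589873. Expand this rational in ℤ_19: compute digits iteratively via d_i = x_i mod 19, x_{i+1} = (x_i − d_i)/19. The first 5 digits are (1, 0, 0, 10, 4).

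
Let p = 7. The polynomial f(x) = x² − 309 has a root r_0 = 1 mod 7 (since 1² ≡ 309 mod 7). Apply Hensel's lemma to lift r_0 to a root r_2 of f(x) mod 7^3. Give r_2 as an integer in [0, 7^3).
r_2 = 302 (mod 343)

Hensel's recurrence: r_{i+1} = r_i − f(r_i)·(f′(r_i))^{-1} mod 7^{i+2}, with f′(x) = 2x. Iterate:
  r_0 = 1 (mod 7)
  r_1 = 8 (mod 49)
  r_2 = 302 (mod 343)
Final: r_2 = 302, and one checks f(r_2) ≡ 0 mod 7^3.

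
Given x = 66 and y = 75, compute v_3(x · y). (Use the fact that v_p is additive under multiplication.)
v_3(4950) = 2

v_p(x) = 1 (factor: 66 = 3^1 · 22); v_p(y) = 1 (factor: 75 = 3^1 · 25). Additivity: v_p(xy) = v_p(x) + v_p(y) = 1 + 1 = 2. (Direct check: xy = 4950 = 3^2 · (550).)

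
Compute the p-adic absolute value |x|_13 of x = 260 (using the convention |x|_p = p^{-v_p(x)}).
|260|_13 = 1/13

Step 1 — compute v_13(x) by factoring powers of 13 out of the numerator and denominator: v_13(260) = 1. Step 2 — apply |x|_p = p^{-v_p(x)} = 13^{-1} = 1/13.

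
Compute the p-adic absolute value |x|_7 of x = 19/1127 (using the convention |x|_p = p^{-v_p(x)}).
|19/1127|_7 = 49

Step 1 — compute v_7(x) by factoring powers of 7 out of the numerator and denominator: v_7(19/1127) = -2. Step 2 — apply |x|_p = p^{-v_p(x)} = 7^{2} = 49.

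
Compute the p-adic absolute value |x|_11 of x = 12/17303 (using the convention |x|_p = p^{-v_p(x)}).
|12/17303|_11 = 1331

Step 1 — compute v_11(x) by factoring powers of 11 out of the numerator and denominator: v_11(12/17303) = -3. Step 2 — apply |x|_p = p^{-v_p(x)} = 11^{3} = 1331.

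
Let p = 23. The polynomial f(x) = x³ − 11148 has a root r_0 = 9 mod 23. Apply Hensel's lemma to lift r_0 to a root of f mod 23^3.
r_2 = 7484 (mod 12167)

Hensel: r_{i+1} = r_i − f(r_i)/f′(r_i) mod 23^{i+2}, where f′(x) = 3x². Iterate:
  r_0 = 9 (mod 23)
  r_1 = 78 (mod 529)
  r_2 = 7484 (mod 12167)
Final: r = 7484 with f(r) ≡ 0 mod 23^3.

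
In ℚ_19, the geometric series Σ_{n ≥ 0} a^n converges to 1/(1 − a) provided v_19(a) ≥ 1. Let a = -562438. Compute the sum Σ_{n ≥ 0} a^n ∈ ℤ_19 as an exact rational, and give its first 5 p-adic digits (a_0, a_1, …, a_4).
Σ a^n = 1/(1 − a) = 1/562439;  first 5 digits = (1, 0, 0, 13, 14)

v_19(a) = 3 ≥ 1, so the series converges in ℤ_19 to 1/(1 − a) = 1/(1 − (-562438)) = 1/562439. Expand this rational in ℤ_19: compute digits iteratively via d_i = x_i mod 19, x_{i+1} = (x_i − d_i)/19. The first 5 digits are (1, 0, 0, 13, 14).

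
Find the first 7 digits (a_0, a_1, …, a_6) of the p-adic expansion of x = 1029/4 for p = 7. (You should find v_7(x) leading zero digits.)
(a_0, …, a_6) = (0, 0, 0, 6, 1, 5, 1)

v_7(1029/4) = 3, so a_0 = ... = a_2 = 0. Factor out: x = 7^3 · u with u = 3/4 a unit in ℤ_7. Expand u iteratively via a_{v+i} = u_i mod 7, u_{i+1} = (u_i − a_{v+i})/7:
  u_0 = 3/4;  a_3 = 6;  u_1 = (u_0 − 6)/7 = -3/4
  u_1 = -3/4;  a_4 = 1;  u_2 = (u_1 − 1)/7 = -1/4
  u_2 = -1/4;  a_5 = 5;  u_3 = (u_2 − 5)/7 = -3/4
  u_3 = -3/4;  a_6 = 1;  u_4 = (u_3 − 1)/7 = -1/4
Digits: (0, 0, 0, 6, 1, 5, 1).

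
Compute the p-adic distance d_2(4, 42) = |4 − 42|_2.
d_2(4, 42) = 1/2

Step 1 — x − y = 4 − 42 = -38. Step 2 — v_2(-38) = 1 (factor: -38 = −(2^1 · 19); the sign does not affect v_p). Step 3 — |x − y|_2 = 2^{-1} = 1/2.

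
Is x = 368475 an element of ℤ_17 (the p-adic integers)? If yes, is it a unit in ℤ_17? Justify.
x ∈ ℤ_17 but not a unit; v_17(x) = 3 > 0

ℤ_17 = {x ∈ ℚ_17 : v_17(x) ≥ 0} and ℤ_17^× = {x ∈ ℤ_17 : v_17(x) = 0}. Here v_17(368475) = v_17(num) − v_17(den) = 3; compare against these criteria.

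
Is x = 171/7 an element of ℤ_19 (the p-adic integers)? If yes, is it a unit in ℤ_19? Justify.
x ∈ ℤ_19 but not a unit; v_19(x) = 1 > 0

ℤ_19 = {x ∈ ℚ_19 : v_19(x) ≥ 0} and ℤ_19^× = {x ∈ ℤ_19 : v_19(x) = 0}. Here v_19(171/7) = v_19(num) − v_19(den) = 1; compare against these criteria.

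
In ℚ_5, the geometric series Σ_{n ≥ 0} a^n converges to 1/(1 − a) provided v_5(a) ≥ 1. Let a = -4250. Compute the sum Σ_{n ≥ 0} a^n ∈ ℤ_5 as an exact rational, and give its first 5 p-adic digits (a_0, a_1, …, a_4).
Σ a^n = 1/(1 − a) = 1/4251;  first 5 digits = (1, 0, 0, 1, 3)

v_5(a) = 3 ≥ 1, so the series converges in ℤ_5 to 1/(1 − a) = 1/(1 − (-4250)) = 1/4251. Expand this rational in ℤ_5: compute digits iteratively via d_i = x_i mod 5, x_{i+1} = (x_i − d_i)/5. The first 5 digits are (1, 0, 0, 1, 3).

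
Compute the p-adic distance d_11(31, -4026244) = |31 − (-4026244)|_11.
d_11(31, -4026244) = 1/161051

Step 1 — x − y = 31 − (-4026244) = 4026275. Step 2 — v_11(4026275) = 5 (factor: 4026275 = (11^5 · 25); the sign does not affect v_p). Step 3 — |x − y|_11 = 11^{-5} = 1/161051.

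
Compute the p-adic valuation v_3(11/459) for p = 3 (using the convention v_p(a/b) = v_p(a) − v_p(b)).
v_3(11/459) = -3

Factor powers of 3 from the numerator and denominator of the reduced fraction: 11 = 3^0 · 11 and 459 = 3^3 · 17. Apply v_p(a/b) = v_p(a) − v_p(b): v_3(11/459) = 0 − 3 = -3.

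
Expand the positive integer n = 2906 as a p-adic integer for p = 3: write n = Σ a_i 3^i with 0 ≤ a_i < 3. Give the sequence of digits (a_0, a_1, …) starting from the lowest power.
(a_0, a_1, …) = (2, 2, 1, 2, 2, 2, 0, 1)

Repeated division by 3 gives the digits low-to-high: 2906 = 2 + 2·3^1 + 1·3^2 + 2·3^3 + 2·3^4 + 2·3^5 + 1·3^7. Digit sequence: (2, 2, 1, 2, 2, 2, 0, 1).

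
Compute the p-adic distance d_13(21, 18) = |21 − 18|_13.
d_13(21, 18) = 1

Step 1 — x − y = 21 − 18 = 3. Step 2 — v_13(3) = 0 (factor: 3 = (13^0 · 3); the sign does not affect v_p). Step 3 — |x − y|_13 = 13^{0} = 1.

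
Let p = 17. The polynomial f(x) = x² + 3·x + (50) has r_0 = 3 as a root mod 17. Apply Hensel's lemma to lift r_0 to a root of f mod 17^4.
r_3 = 63447 (mod 83521)

Hensel: r_{i+1} = r_i − f(r_i)·(f′(r_i))^{-1} mod 17^{i+2}, f′(x) = 2x + 3. Iterate:
  r_0 = 3 (mod 17)
  r_1 = 156 (mod 289)
  r_2 = 4491 (mod 4913)
  r_3 = 63447 (mod 83521)
Final: r = 63447 satisfies f(r) ≡ 0 mod 17^4.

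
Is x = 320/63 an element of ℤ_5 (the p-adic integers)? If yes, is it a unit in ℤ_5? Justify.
x ∈ ℤ_5 but not a unit; v_5(x) = 1 > 0

ℤ_5 = {x ∈ ℚ_5 : v_5(x) ≥ 0} and ℤ_5^× = {x ∈ ℤ_5 : v_5(x) = 0}. Here v_5(320/63) = v_5(num) − v_5(den) = 1; compare against these criteria.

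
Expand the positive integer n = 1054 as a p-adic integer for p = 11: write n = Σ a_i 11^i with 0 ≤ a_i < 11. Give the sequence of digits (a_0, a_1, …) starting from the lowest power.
(a_0, a_1, …) = (9, 7, 8)

Repeated division by 11 gives the digits low-to-high: 1054 = 9 + 7·11^1 + 8·11^2. Digit sequence: (9, 7, 8).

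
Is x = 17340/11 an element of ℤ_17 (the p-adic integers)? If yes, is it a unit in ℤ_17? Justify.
x ∈ ℤ_17 but not a unit; v_17(x) = 2 > 0

ℤ_17 = {x ∈ ℚ_17 : v_17(x) ≥ 0} and ℤ_17^× = {x ∈ ℤ_17 : v_17(x) = 0}. Here v_17(17340/11) = v_17(num) − v_17(den) = 2; compare against these criteria.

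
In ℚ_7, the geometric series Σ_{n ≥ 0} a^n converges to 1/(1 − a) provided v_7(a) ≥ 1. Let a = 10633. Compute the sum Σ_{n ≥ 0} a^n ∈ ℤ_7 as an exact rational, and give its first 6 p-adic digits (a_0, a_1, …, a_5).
Σ a^n = 1/(1 − a) = -1/10632;  first 6 digits = (1, 0, 0, 3, 4, 0)

v_7(a) = 3 ≥ 1, so the series converges in ℤ_7 to 1/(1 − a) = 1/(1 − 10633) = -1/10632. Expand this rational in ℤ_7: compute digits iteratively via d_i = x_i mod 7, x_{i+1} = (x_i − d_i)/7. The first 6 digits are (1, 0, 0, 3, 4, 0).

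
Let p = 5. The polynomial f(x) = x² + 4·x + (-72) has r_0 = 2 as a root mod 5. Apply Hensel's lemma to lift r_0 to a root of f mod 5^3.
r_2 = 22 (mod 125)

Hensel: r_{i+1} = r_i − f(r_i)·(f′(r_i))^{-1} mod 5^{i+2}, f′(x) = 2x + 4. Iterate:
  r_0 = 2 (mod 5)
  r_1 = 22 (mod 25)
  r_2 = 22 (mod 125)
Final: r = 22 satisfies f(r) ≡ 0 mod 5^3.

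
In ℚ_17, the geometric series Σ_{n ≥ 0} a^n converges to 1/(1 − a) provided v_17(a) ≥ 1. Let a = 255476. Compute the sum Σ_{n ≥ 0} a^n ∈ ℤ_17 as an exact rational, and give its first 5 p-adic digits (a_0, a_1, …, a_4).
Σ a^n = 1/(1 − a) = -1/255475;  first 5 digits = (1, 0, 0, 1, 3)

v_17(a) = 3 ≥ 1, so the series converges in ℤ_17 to 1/(1 − a) = 1/(1 − 255476) = -1/255475. Expand this rational in ℤ_17: compute digits iteratively via d_i = x_i mod 17, x_{i+1} = (x_i − d_i)/17. The first 5 digits are (1, 0, 0, 1, 3).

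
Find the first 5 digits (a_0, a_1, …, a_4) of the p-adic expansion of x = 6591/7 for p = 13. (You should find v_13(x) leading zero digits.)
(a_0, …, a_4) = (0, 0, 0, 6, 7)

v_13(6591/7) = 3, so a_0 = ... = a_2 = 0. Factor out: x = 13^3 · u with u = 3/7 a unit in ℤ_13. Expand u iteratively via a_{v+i} = u_i mod 13, u_{i+1} = (u_i − a_{v+i})/13:
  u_0 = 3/7;  a_3 = 6;  u_1 = (u_0 − 6)/13 = -3/7
  u_1 = -3/7;  a_4 = 7;  u_2 = (u_1 − 7)/13 = -4/7
Digits: (0, 0, 0, 6, 7).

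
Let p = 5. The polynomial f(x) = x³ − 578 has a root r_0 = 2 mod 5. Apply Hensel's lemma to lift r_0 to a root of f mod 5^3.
r_2 = 62 (mod 125)

Hensel: r_{i+1} = r_i − f(r_i)/f′(r_i) mod 5^{i+2}, where f′(x) = 3x². Iterate:
  r_0 = 2 (mod 5)
  r_1 = 12 (mod 25)
  r_2 = 62 (mod 125)
Final: r = 62 with f(r) ≡ 0 mod 5^3.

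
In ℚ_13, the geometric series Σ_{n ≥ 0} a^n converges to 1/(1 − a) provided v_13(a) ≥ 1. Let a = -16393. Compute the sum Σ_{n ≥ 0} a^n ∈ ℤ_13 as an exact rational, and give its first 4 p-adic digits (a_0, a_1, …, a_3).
Σ a^n = 1/(1 − a) = 1/16394;  first 4 digits = (1, 0, 7, 5)

v_13(a) = 2 ≥ 1, so the series converges in ℤ_13 to 1/(1 − a) = 1/(1 − (-16393)) = 1/16394. Expand this rational in ℤ_13: compute digits iteratively via d_i = x_i mod 13, x_{i+1} = (x_i − d_i)/13. The first 4 digits are (1, 0, 7, 5).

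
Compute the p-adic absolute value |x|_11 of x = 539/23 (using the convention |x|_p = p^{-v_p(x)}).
|539/23|_11 = 1/11

Step 1 — compute v_11(x) by factoring powers of 11 out of the numerator and denominator: v_11(539/23) = 1. Step 2 — apply |x|_p = p^{-v_p(x)} = 11^{-1} = 1/11.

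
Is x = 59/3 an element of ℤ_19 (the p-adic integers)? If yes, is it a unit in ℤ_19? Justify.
x ∈ ℤ_19^× (unit); v_19(x) = 0

ℤ_19 = {x ∈ ℚ_19 : v_19(x) ≥ 0} and ℤ_19^× = {x ∈ ℤ_19 : v_19(x) = 0}. Here v_19(59/3) = v_19(num) − v_19(den) = 0; compare against these criteria.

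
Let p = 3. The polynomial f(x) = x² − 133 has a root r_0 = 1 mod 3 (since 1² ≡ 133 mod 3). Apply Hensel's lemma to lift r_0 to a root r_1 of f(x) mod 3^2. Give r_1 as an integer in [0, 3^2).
r_1 = 4 (mod 9)

Hensel's recurrence: r_{i+1} = r_i − f(r_i)·(f′(r_i))^{-1} mod 3^{i+2}, with f′(x) = 2x. Iterate:
  r_0 = 1 (mod 3)
  r_1 = 4 (mod 9)
Final: r_1 = 4, and one checks f(r_1) ≡ 0 mod 3^2.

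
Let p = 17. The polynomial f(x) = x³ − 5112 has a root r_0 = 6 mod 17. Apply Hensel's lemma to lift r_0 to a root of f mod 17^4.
r_3 = 57755 (mod 83521)

Hensel: r_{i+1} = r_i − f(r_i)/f′(r_i) mod 17^{i+2}, where f′(x) = 3x². Iterate:
  r_0 = 6 (mod 17)
  r_1 = 244 (mod 289)
  r_2 = 3712 (mod 4913)
  r_3 = 57755 (mod 83521)
Final: r = 57755 with f(r) ≡ 0 mod 17^4.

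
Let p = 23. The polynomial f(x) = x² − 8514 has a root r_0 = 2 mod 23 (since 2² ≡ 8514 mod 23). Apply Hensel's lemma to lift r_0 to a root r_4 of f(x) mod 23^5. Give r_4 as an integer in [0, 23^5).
r_4 = 6133504 (mod 6436343)

Hensel's recurrence: r_{i+1} = r_i − f(r_i)·(f′(r_i))^{-1} mod 23^{i+2}, with f′(x) = 2x. Iterate:
  r_0 = 2 (mod 23)
  r_1 = 278 (mod 529)
  r_2 = 1336 (mod 12167)
  r_3 = 256843 (mod 279841)
  r_4 = 6133504 (mod 6436343)
Final: r_4 = 6133504, and one checks f(r_4) ≡ 0 mod 23^5.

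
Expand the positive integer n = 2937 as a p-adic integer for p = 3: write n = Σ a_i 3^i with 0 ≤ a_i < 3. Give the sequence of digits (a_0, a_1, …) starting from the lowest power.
(a_0, a_1, …) = (0, 1, 2, 0, 0, 0, 1, 1)

Repeated division by 3 gives the digits low-to-high: 2937 = 1·3^1 + 2·3^2 + 1·3^6 + 1·3^7. Digit sequence: (0, 1, 2, 0, 0, 0, 1, 1).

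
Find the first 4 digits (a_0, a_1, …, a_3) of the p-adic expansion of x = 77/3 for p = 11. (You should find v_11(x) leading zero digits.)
(a_0, …, a_3) = (0, 6, 7, 3)

v_11(77/3) = 1, so a_0 = ... = a_0 = 0. Factor out: x = 11^1 · u with u = 7/3 a unit in ℤ_11. Expand u iteratively via a_{v+i} = u_i mod 11, u_{i+1} = (u_i − a_{v+i})/11:
  u_0 = 7/3;  a_1 = 6;  u_1 = (u_0 − 6)/11 = -1/3
  u_1 = -1/3;  a_2 = 7;  u_2 = (u_1 − 7)/11 = -2/3
  u_2 = -2/3;  a_3 = 3;  u_3 = (u_2 − 3)/11 = -1/3
Digits: (0, 6, 7, 3).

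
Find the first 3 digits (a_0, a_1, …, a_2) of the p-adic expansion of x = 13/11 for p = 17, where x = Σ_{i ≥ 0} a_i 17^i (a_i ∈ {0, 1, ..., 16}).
(a_0, …, a_2) = (12, 4, 9)

v_17(13/11) = 0 (numerator and denominator both coprime to 17), so x ∈ ℤ_17^×. Compute digits iteratively via a_i = x_i mod 17, x_{i+1} = (x_i − a_i)/17, with x_0 = x:
  x_0 = 13/11;  a_0 = 12;  x_1 = (x_0 − 12)/17 = -7/11
  x_1 = -7/11;  a_1 = 4;  x_2 = (x_1 − 4)/17 = -3/11
  x_2 = -3/11;  a_2 = 9;  x_3 = (x_2 − 9)/17 = -6/11
Digits: (12, 4, 9).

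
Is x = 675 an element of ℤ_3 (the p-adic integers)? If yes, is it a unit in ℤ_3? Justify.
x ∈ ℤ_3 but not a unit; v_3(x) = 3 > 0

ℤ_3 = {x ∈ ℚ_3 : v_3(x) ≥ 0} and ℤ_3^× = {x ∈ ℤ_3 : v_3(x) = 0}. Here v_3(675) = v_3(num) − v_3(den) = 3; compare against these criteria.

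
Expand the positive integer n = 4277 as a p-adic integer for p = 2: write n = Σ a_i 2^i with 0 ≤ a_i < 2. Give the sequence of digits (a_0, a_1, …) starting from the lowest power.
(a_0, a_1, …) = (1, 0, 1, 0, 1, 1, 0, 1, 0, 0, 0, 0, 1)

Repeated division by 2 gives the digits low-to-high: 4277 = 1 + 1·2^2 + 1·2^4 + 1·2^5 + 1·2^7 + 1·2^12. Digit sequence: (1, 0, 1, 0, 1, 1, 0, 1, 0, 0, 0, 0, 1).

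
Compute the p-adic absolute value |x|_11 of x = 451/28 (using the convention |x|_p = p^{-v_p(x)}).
|451/28|_11 = 1/11

Step 1 — compute v_11(x) by factoring powers of 11 out of the numerator and denominator: v_11(451/28) = 1. Step 2 — apply |x|_p = p^{-v_p(x)} = 11^{-1} = 1/11.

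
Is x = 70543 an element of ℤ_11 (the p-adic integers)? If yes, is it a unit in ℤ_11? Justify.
x ∈ ℤ_11 but not a unit; v_11(x) = 3 > 0

ℤ_11 = {x ∈ ℚ_11 : v_11(x) ≥ 0} and ℤ_11^× = {x ∈ ℤ_11 : v_11(x) = 0}. Here v_11(70543) = v_11(num) − v_11(den) = 3; compare against these criteria.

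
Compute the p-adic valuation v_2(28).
v_2(28) = 2

v_2(n) is the largest exponent k such that 2^k divides n. Factor out: 28 = 2^2 · 7. (Sign doesn't affect v_p.) So v_2(28) = 2.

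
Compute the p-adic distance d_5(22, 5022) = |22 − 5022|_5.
d_5(22, 5022) = 1/625

Step 1 — x − y = 22 − 5022 = -5000. Step 2 — v_5(-5000) = 4 (factor: -5000 = −(5^4 · 8); the sign does not affect v_p). Step 3 — |x − y|_5 = 5^{-4} = 1/625.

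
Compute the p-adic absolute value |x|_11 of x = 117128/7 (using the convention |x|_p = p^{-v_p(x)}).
|117128/7|_11 = 1/14641

Step 1 — compute v_11(x) by factoring powers of 11 out of the numerator and denominator: v_11(117128/7) = 4. Step 2 — apply |x|_p = p^{-v_p(x)} = 11^{-4} = 1/14641.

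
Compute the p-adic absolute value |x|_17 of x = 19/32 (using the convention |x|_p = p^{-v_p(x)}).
|19/32|_17 = 1

Step 1 — compute v_17(x) by factoring powers of 17 out of the numerator and denominator: v_17(19/32) = 0. Step 2 — apply |x|_p = p^{-v_p(x)} = 17^{0} = 1.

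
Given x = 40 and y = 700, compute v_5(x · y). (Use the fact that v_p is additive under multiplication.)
v_5(28000) = 3

v_p(x) = 1 (factor: 40 = 5^1 · 8); v_p(y) = 2 (factor: 700 = 5^2 · 28). Additivity: v_p(xy) = v_p(x) + v_p(y) = 1 + 2 = 3. (Direct check: xy = 28000 = 5^3 · (224).)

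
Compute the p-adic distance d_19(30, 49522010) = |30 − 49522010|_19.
d_19(30, 49522010) = 1/2476099

Step 1 — x − y = 30 − 49522010 = -49521980. Step 2 — v_19(-49521980) = 5 (factor: -49521980 = −(19^5 · 20); the sign does not affect v_p). Step 3 — |x − y|_19 = 19^{-5} = 1/2476099.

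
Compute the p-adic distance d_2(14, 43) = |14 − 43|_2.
d_2(14, 43) = 1

Step 1 — x − y = 14 − 43 = -29. Step 2 — v_2(-29) = 0 (factor: -29 = −(2^0 · 29); the sign does not affect v_p). Step 3 — |x − y|_2 = 2^{0} = 1.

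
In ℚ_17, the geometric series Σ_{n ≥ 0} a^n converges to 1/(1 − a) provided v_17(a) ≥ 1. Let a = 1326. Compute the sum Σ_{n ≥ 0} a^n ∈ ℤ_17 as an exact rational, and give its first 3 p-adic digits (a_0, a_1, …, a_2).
Σ a^n = 1/(1 − a) = -1/1325;  first 3 digits = (1, 10, 2)

v_17(a) = 1 ≥ 1, so the series converges in ℤ_17 to 1/(1 − a) = 1/(1 − 1326) = -1/1325. Expand this rational in ℤ_17: compute digits iteratively via d_i = x_i mod 17, x_{i+1} = (x_i − d_i)/17. The first 3 digits are (1, 10, 2).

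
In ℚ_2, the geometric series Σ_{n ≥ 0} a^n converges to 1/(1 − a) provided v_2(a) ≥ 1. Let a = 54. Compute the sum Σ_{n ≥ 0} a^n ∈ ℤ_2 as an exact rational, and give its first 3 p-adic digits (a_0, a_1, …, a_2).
Σ a^n = 1/(1 − a) = -1/53;  first 3 digits = (1, 1, 0)

v_2(a) = 1 ≥ 1, so the series converges in ℤ_2 to 1/(1 − a) = 1/(1 − 54) = -1/53. Expand this rational in ℤ_2: compute digits iteratively via d_i = x_i mod 2, x_{i+1} = (x_i − d_i)/2. The first 3 digits are (1, 1, 0).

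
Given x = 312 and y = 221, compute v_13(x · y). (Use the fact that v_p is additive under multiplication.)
v_13(68952) = 2

v_p(x) = 1 (factor: 312 = 13^1 · 24); v_p(y) = 1 (factor: 221 = 13^1 · 17). Additivity: v_p(xy) = v_p(x) + v_p(y) = 1 + 1 = 2. (Direct check: xy = 68952 = 13^2 · (408).)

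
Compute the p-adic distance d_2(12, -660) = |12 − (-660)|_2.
d_2(12, -660) = 1/32

Step 1 — x − y = 12 − (-660) = 672. Step 2 — v_2(672) = 5 (factor: 672 = (2^5 · 21); the sign does not affect v_p). Step 3 — |x − y|_2 = 2^{-5} = 1/32.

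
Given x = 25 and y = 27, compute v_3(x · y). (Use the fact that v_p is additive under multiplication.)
v_3(675) = 3

v_p(x) = 0 (factor: 25 = 3^0 · 25); v_p(y) = 3 (factor: 27 = 3^3 · 1). Additivity: v_p(xy) = v_p(x) + v_p(y) = 0 + 3 = 3. (Direct check: xy = 675 = 3^3 · (25).)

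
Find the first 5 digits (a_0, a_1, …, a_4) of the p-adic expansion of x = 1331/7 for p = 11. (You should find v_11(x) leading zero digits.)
(a_0, …, a_4) = (0, 0, 0, 8, 4)

v_11(1331/7) = 3, so a_0 = ... = a_2 = 0. Factor out: x = 11^3 · u with u = 1/7 a unit in ℤ_11. Expand u iteratively via a_{v+i} = u_i mod 11, u_{i+1} = (u_i − a_{v+i})/11:
  u_0 = 1/7;  a_3 = 8;  u_1 = (u_0 − 8)/11 = -5/7
  u_1 = -5/7;  a_4 = 4;  u_2 = (u_1 − 4)/11 = -3/7
Digits: (0, 0, 0, 8, 4).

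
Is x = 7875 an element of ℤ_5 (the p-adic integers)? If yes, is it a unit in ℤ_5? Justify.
x ∈ ℤ_5 but not a unit; v_5(x) = 3 > 0

ℤ_5 = {x ∈ ℚ_5 : v_5(x) ≥ 0} and ℤ_5^× = {x ∈ ℤ_5 : v_5(x) = 0}. Here v_5(7875) = v_5(num) − v_5(den) = 3; compare against these criteria.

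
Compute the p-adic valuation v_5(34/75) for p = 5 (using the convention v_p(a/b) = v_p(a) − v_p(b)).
v_5(34/75) = -2

Factor powers of 5 from the numerator and denominator of the reduced fraction: 34 = 5^0 · 34 and 75 = 5^2 · 3. Apply v_p(a/b) = v_p(a) − v_p(b): v_5(34/75) = 0 − 2 = -2.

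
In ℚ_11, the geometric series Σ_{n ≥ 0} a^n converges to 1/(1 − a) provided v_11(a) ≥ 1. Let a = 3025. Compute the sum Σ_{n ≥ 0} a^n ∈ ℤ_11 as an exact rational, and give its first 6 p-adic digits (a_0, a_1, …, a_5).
Σ a^n = 1/(1 − a) = -1/3024;  first 6 digits = (1, 0, 3, 2, 9, 1)

v_11(a) = 2 ≥ 1, so the series converges in ℤ_11 to 1/(1 − a) = 1/(1 − 3025) = -1/3024. Expand this rational in ℤ_11: compute digits iteratively via d_i = x_i mod 11, x_{i+1} = (x_i − d_i)/11. The first 6 digits are (1, 0, 3, 2, 9, 1).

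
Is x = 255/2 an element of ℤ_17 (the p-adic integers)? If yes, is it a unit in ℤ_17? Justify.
x ∈ ℤ_17 but not a unit; v_17(x) = 1 > 0

ℤ_17 = {x ∈ ℚ_17 : v_17(x) ≥ 0} and ℤ_17^× = {x ∈ ℤ_17 : v_17(x) = 0}. Here v_17(255/2) = v_17(num) − v_17(den) = 1; compare against these criteria.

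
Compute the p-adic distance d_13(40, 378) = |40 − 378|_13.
d_13(40, 378) = 1/169

Step 1 — x − y = 40 − 378 = -338. Step 2 — v_13(-338) = 2 (factor: -338 = −(13^2 · 2); the sign does not affect v_p). Step 3 — |x − y|_13 = 13^{-2} = 1/169.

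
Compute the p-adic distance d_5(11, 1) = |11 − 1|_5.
d_5(11, 1) = 1/5

Step 1 — x − y = 11 − 1 = 10. Step 2 — v_5(10) = 1 (factor: 10 = (5^1 · 2); the sign does not affect v_p). Step 3 — |x − y|_5 = 5^{-1} = 1/5.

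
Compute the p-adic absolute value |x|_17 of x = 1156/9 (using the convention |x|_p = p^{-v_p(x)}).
|1156/9|_17 = 1/289

Step 1 — compute v_17(x) by factoring powers of 17 out of the numerator and denominator: v_17(1156/9) = 2. Step 2 — apply |x|_p = p^{-v_p(x)} = 17^{-2} = 1/289.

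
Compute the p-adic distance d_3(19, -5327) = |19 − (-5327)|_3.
d_3(19, -5327) = 1/243

Step 1 — x − y = 19 − (-5327) = 5346. Step 2 — v_3(5346) = 5 (factor: 5346 = (3^5 · 22); the sign does not affect v_p). Step 3 — |x − y|_3 = 3^{-5} = 1/243.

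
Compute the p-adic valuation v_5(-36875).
v_5(-36875) = 4

v_5(n) is the largest exponent k such that 5^k divides n. Factor out: -36875 = -5^4 · 59. (Sign doesn't affect v_p.) So v_5(-36875) = 4.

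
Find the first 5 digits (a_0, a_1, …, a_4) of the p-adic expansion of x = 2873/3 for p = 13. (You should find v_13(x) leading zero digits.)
(a_0, …, a_4) = (0, 0, 10, 4, 4)

v_13(2873/3) = 2, so a_0 = ... = a_1 = 0. Factor out: x = 13^2 · u with u = 17/3 a unit in ℤ_13. Expand u iteratively via a_{v+i} = u_i mod 13, u_{i+1} = (u_i − a_{v+i})/13:
  u_0 = 17/3;  a_2 = 10;  u_1 = (u_0 − 10)/13 = -1/3
  u_1 = -1/3;  a_3 = 4;  u_2 = (u_1 − 4)/13 = -1/3
  u_2 = -1/3;  a_4 = 4;  u_3 = (u_2 − 4)/13 = -1/3
Digits: (0, 0, 10, 4, 4).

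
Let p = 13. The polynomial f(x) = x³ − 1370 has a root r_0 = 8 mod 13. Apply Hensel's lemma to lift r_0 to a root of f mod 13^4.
r_3 = 2764 (mod 28561)

Hensel: r_{i+1} = r_i − f(r_i)/f′(r_i) mod 13^{i+2}, where f′(x) = 3x². Iterate:
  r_0 = 8 (mod 13)
  r_1 = 60 (mod 169)
  r_2 = 567 (mod 2197)
  r_3 = 2764 (mod 28561)
Final: r = 2764 with f(r) ≡ 0 mod 13^4.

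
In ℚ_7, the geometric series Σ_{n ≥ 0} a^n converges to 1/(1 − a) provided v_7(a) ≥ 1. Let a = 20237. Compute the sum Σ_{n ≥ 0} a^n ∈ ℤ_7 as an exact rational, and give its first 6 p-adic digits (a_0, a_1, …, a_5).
Σ a^n = 1/(1 − a) = -1/20236;  first 6 digits = (1, 0, 0, 3, 1, 1)

v_7(a) = 3 ≥ 1, so the series converges in ℤ_7 to 1/(1 − a) = 1/(1 − 20237) = -1/20236. Expand this rational in ℤ_7: compute digits iteratively via d_i = x_i mod 7, x_{i+1} = (x_i − d_i)/7. The first 6 digits are (1, 0, 0, 3, 1, 1).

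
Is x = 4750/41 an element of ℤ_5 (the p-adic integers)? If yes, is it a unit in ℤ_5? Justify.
x ∈ ℤ_5 but not a unit; v_5(x) = 3 > 0

ℤ_5 = {x ∈ ℚ_5 : v_5(x) ≥ 0} and ℤ_5^× = {x ∈ ℤ_5 : v_5(x) = 0}. Here v_5(4750/41) = v_5(num) − v_5(den) = 3; compare against these criteria.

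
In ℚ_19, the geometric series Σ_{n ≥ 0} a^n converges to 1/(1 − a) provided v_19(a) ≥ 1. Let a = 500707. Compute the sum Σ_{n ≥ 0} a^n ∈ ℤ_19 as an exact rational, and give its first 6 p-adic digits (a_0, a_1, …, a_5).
Σ a^n = 1/(1 − a) = -1/500706;  first 6 digits = (1, 0, 0, 16, 3, 0)

v_19(a) = 3 ≥ 1, so the series converges in ℤ_19 to 1/(1 − a) = 1/(1 − 500707) = -1/500706. Expand this rational in ℤ_19: compute digits iteratively via d_i = x_i mod 19, x_{i+1} = (x_i − d_i)/19. The first 6 digits are (1, 0, 0, 16, 3, 0).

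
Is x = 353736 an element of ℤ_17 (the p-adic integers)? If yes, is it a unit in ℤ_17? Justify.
x ∈ ℤ_17 but not a unit; v_17(x) = 3 > 0

ℤ_17 = {x ∈ ℚ_17 : v_17(x) ≥ 0} and ℤ_17^× = {x ∈ ℤ_17 : v_17(x) = 0}. Here v_17(353736) = v_17(num) − v_17(den) = 3; compare against these criteria.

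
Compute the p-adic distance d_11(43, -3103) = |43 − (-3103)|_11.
d_11(43, -3103) = 1/121

Step 1 — x − y = 43 − (-3103) = 3146. Step 2 — v_11(3146) = 2 (factor: 3146 = (11^2 · 26); the sign does not affect v_p). Step 3 — |x − y|_11 = 11^{-2} = 1/121.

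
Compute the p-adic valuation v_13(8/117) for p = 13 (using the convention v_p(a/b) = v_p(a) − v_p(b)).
v_13(8/117) = -1

Factor powers of 13 from the numerator and denominator of the reduced fraction: 8 = 13^0 · 8 and 117 = 13^1 · 9. Apply v_p(a/b) = v_p(a) − v_p(b): v_13(8/117) = 0 − 1 = -1.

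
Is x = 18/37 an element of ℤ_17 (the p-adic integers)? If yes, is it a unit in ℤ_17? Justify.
x ∈ ℤ_17^× (unit); v_17(x) = 0

ℤ_17 = {x ∈ ℚ_17 : v_17(x) ≥ 0} and ℤ_17^× = {x ∈ ℤ_17 : v_17(x) = 0}. Here v_17(18/37) = v_17(num) − v_17(den) = 0; compare against these criteria.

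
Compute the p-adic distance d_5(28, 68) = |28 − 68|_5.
d_5(28, 68) = 1/5

Step 1 — x − y = 28 − 68 = -40. Step 2 — v_5(-40) = 1 (factor: -40 = −(5^1 · 8); the sign does not affect v_p). Step 3 — |x − y|_5 = 5^{-1} = 1/5.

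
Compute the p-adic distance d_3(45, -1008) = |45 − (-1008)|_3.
d_3(45, -1008) = 1/81

Step 1 — x − y = 45 − (-1008) = 1053. Step 2 — v_3(1053) = 4 (factor: 1053 = (3^4 · 13); the sign does not affect v_p). Step 3 — |x − y|_3 = 3^{-4} = 1/81.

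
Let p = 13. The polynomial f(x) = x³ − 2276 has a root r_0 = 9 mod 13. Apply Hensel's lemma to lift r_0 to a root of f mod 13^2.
r_1 = 87 (mod 169)

Hensel: r_{i+1} = r_i − f(r_i)/f′(r_i) mod 13^{i+2}, where f′(x) = 3x². Iterate:
  r_0 = 9 (mod 13)
  r_1 = 87 (mod 169)
Final: r = 87 with f(r) ≡ 0 mod 13^2.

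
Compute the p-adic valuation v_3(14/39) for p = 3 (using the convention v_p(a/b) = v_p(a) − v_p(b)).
v_3(14/39) = -1

Factor powers of 3 from the numerator and denominator of the reduced fraction: 14 = 3^0 · 14 and 39 = 3^1 · 13. Apply v_p(a/b) = v_p(a) − v_p(b): v_3(14/39) = 0 − 1 = -1.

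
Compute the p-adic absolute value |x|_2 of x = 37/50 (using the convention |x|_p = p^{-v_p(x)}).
|37/50|_2 = 2

Step 1 — compute v_2(x) by factoring powers of 2 out of the numerator and denominator: v_2(37/50) = -1. Step 2 — apply |x|_p = p^{-v_p(x)} = 2^{1} = 2.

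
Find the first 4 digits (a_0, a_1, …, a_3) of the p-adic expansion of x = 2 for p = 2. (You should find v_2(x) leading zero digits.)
(a_0, …, a_3) = (0, 1, 0, 0)

v_2(2) = 1, so a_0 = ... = a_0 = 0. Factor out: x = 2^1 · u with u = 1 a unit in ℤ_2. Expand u iteratively via a_{v+i} = u_i mod 2, u_{i+1} = (u_i − a_{v+i})/2:
  u_0 = 1;  a_1 = 1;  u_1 = (u_0 − 1)/2 = 0
  u_1 = 0;  a_2 = 0;  u_2 = (u_1 − 0)/2 = 0
  u_2 = 0;  a_3 = 0;  u_3 = (u_2 − 0)/2 = 0
Digits: (0, 1, 0, 0).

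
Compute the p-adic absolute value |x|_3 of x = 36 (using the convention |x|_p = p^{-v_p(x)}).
|36|_3 = 1/9

Step 1 — compute v_3(x) by factoring powers of 3 out of the numerator and denominator: v_3(36) = 2. Step 2 — apply |x|_p = p^{-v_p(x)} = 3^{-2} = 1/9.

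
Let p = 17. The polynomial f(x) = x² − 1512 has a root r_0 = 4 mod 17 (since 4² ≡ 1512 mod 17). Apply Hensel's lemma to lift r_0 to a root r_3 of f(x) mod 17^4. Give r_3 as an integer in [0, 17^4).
r_3 = 35738 (mod 83521)

Hensel's recurrence: r_{i+1} = r_i − f(r_i)·(f′(r_i))^{-1} mod 17^{i+2}, with f′(x) = 2x. Iterate:
  r_0 = 4 (mod 17)
  r_1 = 191 (mod 289)
  r_2 = 1347 (mod 4913)
  r_3 = 35738 (mod 83521)
Final: r_3 = 35738, and one checks f(r_3) ≡ 0 mod 17^4.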